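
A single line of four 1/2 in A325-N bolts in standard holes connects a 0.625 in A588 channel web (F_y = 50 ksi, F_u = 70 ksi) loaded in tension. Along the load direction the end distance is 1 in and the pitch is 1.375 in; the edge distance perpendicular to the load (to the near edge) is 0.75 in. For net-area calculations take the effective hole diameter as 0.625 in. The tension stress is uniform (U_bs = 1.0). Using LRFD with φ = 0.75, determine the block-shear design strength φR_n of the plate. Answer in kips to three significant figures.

Shear plane L_v = 1 + 3·1.375 = 5.125 in; A_gv = 5.125 × 0.625 = 3.203 in².
A_nv = (5.125 − 3.5·0.625) × 0.625 = 1.836 in².
A_nt = (0.75 − 0.5·0.625) × 0.625 = 0.2734 in².
0.6 F_u A_nv = 77.11 kips; 0.6 F_y A_gv = 96.09 kips → shear rupture governs the shear term.
R_n = 77.11 + 1.0 × 70 × 0.2734 = 96.25 kips.
Design strength φR_n = 0.75 × 96.25 = 72.2 kips.

72.2 kips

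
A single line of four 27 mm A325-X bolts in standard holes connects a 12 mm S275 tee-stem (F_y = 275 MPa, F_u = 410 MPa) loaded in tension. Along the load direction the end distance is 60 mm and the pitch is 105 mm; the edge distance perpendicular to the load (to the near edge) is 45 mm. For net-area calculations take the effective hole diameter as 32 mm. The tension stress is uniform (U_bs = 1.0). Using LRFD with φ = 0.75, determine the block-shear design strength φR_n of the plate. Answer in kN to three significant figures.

664 kN

Shear plane L_v = 60 + 3·105 = 375 mm; A_gv = 375 × 12 = 4500 mm².
A_nv = (375 − 3.5·32) × 12 = 3156 mm².
A_nt = (45 − 0.5·32) × 12 = 348 mm².
0.6 F_u A_nv = 776.4 kN; 0.6 F_y A_gv = 742.5 kN → shear yielding governs the shear term.
R_n = 742.5 + 1.0 × 410 × 348 / 1000 = 885.2 kN.
Design strength φR_n = 0.75 × 885.2 = 664 kN.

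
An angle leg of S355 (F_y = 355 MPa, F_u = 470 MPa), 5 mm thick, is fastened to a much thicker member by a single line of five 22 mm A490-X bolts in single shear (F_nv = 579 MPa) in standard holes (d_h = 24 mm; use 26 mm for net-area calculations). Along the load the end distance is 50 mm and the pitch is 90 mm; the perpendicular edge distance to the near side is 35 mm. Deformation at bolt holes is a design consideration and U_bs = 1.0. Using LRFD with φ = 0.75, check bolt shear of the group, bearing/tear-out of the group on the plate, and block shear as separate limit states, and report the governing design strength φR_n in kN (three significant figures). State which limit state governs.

349 kN (block shear governs)

Bolt shear: A_b = π·22²/4 = 380.1 mm²; R_n = 579 × 380.1 × 5 × 1 / 1000 = 1100 kN → 0.75 × 1100 = 825 kN.
Bearing: edge l_c = 38, r_n = 107.2 kN; interior l_c = 66, r_n = 124.1 kN; R_n = 107.2 + 4·124.1 = 603.5 kN → 453 kN.
Block shear: A_gv = 2050, A_nv = 1465, A_nt = 110 mm²; R_n = min(0.6F_uA_nv, 0.6F_yA_gv) + U_bs·F_u·A_nt = 464.8 kN → 349 kN.
Block shear governs: 349 kN.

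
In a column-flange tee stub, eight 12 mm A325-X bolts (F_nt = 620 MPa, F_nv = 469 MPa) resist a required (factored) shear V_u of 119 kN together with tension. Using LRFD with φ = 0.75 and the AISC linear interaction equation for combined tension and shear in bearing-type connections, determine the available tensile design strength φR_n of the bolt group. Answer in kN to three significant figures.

390 kN

A_b = π·12²/4 = 113.1 mm²; f_rv = 119 × 1000 / (8 × 113.1) = 131.5 MPa.
F'_nt = 1.3 F_nt − (F_nt / φF_nv) f_rv = 1.3·620 − (620/(0.75·469))·131.5 = 574.2 MPa, capped at F_nt → F'_nt = 574.2 MPa.
R_n = F'_nt · A_b · n = 574.2 × 113.1 × 8 / 1000 = 519.5 kN.
Design strength φR_n = 0.75 × 519.5 = 390 kN.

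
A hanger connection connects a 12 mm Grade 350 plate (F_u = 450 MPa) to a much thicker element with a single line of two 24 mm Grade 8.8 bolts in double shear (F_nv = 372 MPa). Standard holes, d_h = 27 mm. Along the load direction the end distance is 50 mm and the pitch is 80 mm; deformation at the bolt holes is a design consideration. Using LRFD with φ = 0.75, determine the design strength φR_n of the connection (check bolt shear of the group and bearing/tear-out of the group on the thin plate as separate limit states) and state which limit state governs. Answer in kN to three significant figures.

411 kN (bearing governs)

Bolt shear: A_b = π·24²/4 = 452.4 mm²; R_n = 372 × 452.4 × 2 × 2 / 1000 = 673.2 kN → 0.75 × 673.2 = 505 kN.
Bearing (1.2 l_c t F_u ≤ 2.4 d t F_u): upper limit = 2.4·24·12·450 / 1000 = 311 kN.
  Edge l_c = 50 − 27/2 = 36.5 → r_n = 236.5 kN; interior l_c = 80 − 27 = 53 → r_n = 311 kN.
  R_n,bearing = 1·236.5 + 1·311 = 547.6 kN → 0.75 × 547.6 = 411 kN.
Bearing governs: 411 kN.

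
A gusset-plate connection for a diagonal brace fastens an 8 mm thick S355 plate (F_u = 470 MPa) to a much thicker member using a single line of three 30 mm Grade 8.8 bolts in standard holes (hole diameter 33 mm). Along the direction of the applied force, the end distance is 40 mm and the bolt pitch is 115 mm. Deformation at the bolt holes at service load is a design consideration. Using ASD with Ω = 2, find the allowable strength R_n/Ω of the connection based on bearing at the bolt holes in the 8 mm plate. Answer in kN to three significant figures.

Per bolt r_n = 1.2 l_c t F_u ≤ 2.4 d t F_u; upper limit = 2.4 × 30 × 8 × 470 / 1000 = 270.7 kN.
Edge bolt: l_c = 40 − 33/2 = 23.5 mm → 1.2 × 23.5 × 8 × 470 / 1000 = 106 → r_n = 106 kN.
Interior bolts: l_c = 115 − 33 = 82 mm → 1.2 × 82 × 8 × 470 / 1000 = 370 → r_n = 270.7 kN.
R_n = 1 × 106 + 2 × 270.7 = 647.5 kN.
Allowable strength R_n/Ω = 647.5 / 2 = 324 kN.

324 kN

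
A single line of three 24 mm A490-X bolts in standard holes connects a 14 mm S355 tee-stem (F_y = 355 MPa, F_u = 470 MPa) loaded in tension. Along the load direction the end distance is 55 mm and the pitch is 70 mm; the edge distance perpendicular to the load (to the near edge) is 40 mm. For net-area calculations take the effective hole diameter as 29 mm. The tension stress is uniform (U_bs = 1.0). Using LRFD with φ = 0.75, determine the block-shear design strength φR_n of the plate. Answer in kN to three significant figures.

Shear plane L_v = 55 + 2·70 = 195 mm; A_gv = 195 × 14 = 2730 mm².
A_nv = (195 − 2.5·29) × 14 = 1715 mm².
A_nt = (40 − 0.5·29) × 14 = 357 mm².
0.6 F_u A_nv = 483.6 kN; 0.6 F_y A_gv = 581.5 kN → shear rupture governs the shear term.
R_n = 483.6 + 1.0 × 470 × 357 / 1000 = 651.4 kN.
Design strength φR_n = 0.75 × 651.4 = 489 kN.

489 kN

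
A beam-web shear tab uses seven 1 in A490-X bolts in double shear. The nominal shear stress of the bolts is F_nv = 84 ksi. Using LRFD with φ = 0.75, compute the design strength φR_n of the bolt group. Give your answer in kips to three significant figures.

A_b = π × 1² / 4 = 0.7854 in².
R_n = F_nv · A_b · n · n_s = 84 × 0.7854 × 7 × 2 = 923.6 kips.
Design strength φR_n = 0.75 × 923.6 = 693 kips.

693 kips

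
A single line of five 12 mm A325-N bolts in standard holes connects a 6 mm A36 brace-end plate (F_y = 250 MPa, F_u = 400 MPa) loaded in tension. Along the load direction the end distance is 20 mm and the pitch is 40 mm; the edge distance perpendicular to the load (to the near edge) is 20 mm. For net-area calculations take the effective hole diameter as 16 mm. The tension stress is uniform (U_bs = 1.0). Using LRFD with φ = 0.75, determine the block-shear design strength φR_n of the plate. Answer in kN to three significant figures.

Shear plane L_v = 20 + 4·40 = 180 mm; A_gv = 180 × 6 = 1080 mm².
A_nv = (180 − 4.5·16) × 6 = 648 mm².
A_nt = (20 − 0.5·16) × 6 = 72 mm².
0.6 F_u A_nv = 155.5 kN; 0.6 F_y A_gv = 162 kN → shear rupture governs the shear term.
R_n = 155.5 + 1.0 × 400 × 72 / 1000 = 184.3 kN.
Design strength φR_n = 0.75 × 184.3 = 138 kN.

138 kN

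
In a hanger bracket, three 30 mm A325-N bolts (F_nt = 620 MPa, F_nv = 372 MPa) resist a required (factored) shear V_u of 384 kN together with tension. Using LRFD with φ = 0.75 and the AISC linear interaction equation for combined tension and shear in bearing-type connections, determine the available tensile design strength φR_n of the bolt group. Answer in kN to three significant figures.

A_b = π·30²/4 = 706.9 mm²; f_rv = 384 × 1000 / (3 × 706.9) = 181.1 MPa.
F'_nt = 1.3 F_nt − (F_nt / φF_nv) f_rv = 1.3·620 − (620/(0.75·372))·181.1 = 403.6 MPa, capped at F_nt → F'_nt = 403.6 MPa.
R_n = F'_nt · A_b · n = 403.6 × 706.9 × 3 / 1000 = 855.9 kN.
Design strength φR_n = 0.75 × 855.9 = 642 kN.

642 kN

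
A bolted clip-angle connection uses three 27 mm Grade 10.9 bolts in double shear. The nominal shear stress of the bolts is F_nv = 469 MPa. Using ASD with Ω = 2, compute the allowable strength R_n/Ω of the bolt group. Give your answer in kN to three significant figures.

A_b = π × 27² / 4 = 572.6 mm².
R_n = F_nv · A_b · n · n_s = 469 × 572.6 × 3 × 2 / 1000 = 1611 kN.
Allowable strength R_n/Ω = 1611 / 2 = 806 kN.

806 kN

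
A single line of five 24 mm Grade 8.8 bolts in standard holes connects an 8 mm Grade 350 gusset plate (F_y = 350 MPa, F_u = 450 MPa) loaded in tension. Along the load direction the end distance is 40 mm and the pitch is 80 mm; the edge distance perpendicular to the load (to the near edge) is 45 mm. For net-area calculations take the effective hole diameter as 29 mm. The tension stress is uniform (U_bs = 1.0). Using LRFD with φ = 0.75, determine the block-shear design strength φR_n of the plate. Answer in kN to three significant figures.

454 kN

Shear plane L_v = 40 + 4·80 = 360 mm; A_gv = 360 × 8 = 2880 mm².
A_nv = (360 − 4.5·29) × 8 = 1836 mm².
A_nt = (45 − 0.5·29) × 8 = 244 mm².
0.6 F_u A_nv = 495.7 kN; 0.6 F_y A_gv = 604.8 kN → shear rupture governs the shear term.
R_n = 495.7 + 1.0 × 450 × 244 / 1000 = 605.5 kN.
Design strength φR_n = 0.75 × 605.5 = 454 kN.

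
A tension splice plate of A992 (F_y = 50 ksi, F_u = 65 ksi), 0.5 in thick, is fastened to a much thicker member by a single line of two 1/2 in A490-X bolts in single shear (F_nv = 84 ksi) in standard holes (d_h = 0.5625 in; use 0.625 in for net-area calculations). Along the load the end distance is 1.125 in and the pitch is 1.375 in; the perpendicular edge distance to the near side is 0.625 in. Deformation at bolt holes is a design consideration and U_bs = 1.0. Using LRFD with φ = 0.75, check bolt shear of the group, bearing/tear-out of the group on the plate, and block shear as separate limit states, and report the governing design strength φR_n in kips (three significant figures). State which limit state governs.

Bolt shear: A_b = π·0.5²/4 = 0.1963 in²; R_n = 84 × 0.1963 × 2 × 1 = 32.99 kips → 0.75 × 32.99 = 24.7 kips.
Bearing: edge l_c = 0.8438, r_n = 32.91 kips; interior l_c = 0.8125, r_n = 31.69 kips; R_n = 32.91 + 1·31.69 = 64.59 kips → 48.4 kips.
Block shear: A_gv = 1.25, A_nv = 0.7812, A_nt = 0.1562 in²; R_n = min(0.6F_uA_nv, 0.6F_yA_gv) + U_bs·F_u·A_nt = 40.62 kips → 30.5 kips.
Bolt shear governs: 24.7 kips.

24.7 kips (bolt shear governs)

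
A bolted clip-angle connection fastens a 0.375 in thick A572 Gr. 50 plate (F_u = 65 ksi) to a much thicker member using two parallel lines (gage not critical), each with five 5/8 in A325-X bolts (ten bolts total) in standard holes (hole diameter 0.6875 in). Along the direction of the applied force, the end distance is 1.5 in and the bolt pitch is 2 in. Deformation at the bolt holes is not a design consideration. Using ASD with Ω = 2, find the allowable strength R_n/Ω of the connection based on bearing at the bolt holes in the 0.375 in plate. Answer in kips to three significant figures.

Per bolt r_n = 1.5 l_c t F_u ≤ 3.0 d t F_u; upper limit = 3.0 × 0.625 × 0.375 × 65 = 45.7 kips.
Edge bolt: l_c = 1.5 − 0.6875/2 = 1.156 in → 1.5 × 1.156 × 0.375 × 65 = 42.28 → r_n = 42.28 kips.
Interior bolts: l_c = 2 − 0.6875 = 1.312 in → 1.5 × 1.312 × 0.375 × 65 = 47.99 → r_n = 45.7 kips.
R_n = 2 × 42.28 + 8 × 45.7 = 450.2 kips.
Allowable strength R_n/Ω = 450.2 / 2 = 225 kips.

225 kips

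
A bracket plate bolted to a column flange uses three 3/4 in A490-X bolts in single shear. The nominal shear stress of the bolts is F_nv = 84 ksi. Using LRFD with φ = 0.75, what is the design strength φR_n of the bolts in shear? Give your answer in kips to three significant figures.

83.5 kips

A_b = π × 0.75² / 4 = 0.4418 in².
R_n = F_nv · A_b · n · n_s = 84 × 0.4418 × 3 × 1 = 111.3 kips.
Design strength φR_n = 0.75 × 111.3 = 83.5 kips.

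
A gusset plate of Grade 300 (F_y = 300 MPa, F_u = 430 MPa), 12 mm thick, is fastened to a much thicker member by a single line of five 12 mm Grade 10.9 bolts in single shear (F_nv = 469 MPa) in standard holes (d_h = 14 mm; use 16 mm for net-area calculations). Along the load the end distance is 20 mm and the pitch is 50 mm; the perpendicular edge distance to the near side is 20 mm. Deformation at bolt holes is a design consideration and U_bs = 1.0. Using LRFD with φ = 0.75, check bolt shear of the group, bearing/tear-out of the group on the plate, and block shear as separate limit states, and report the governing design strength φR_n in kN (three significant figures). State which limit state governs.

Bolt shear: A_b = π·12²/4 = 113.1 mm²; R_n = 469 × 113.1 × 5 × 1 / 1000 = 265.2 kN → 0.75 × 265.2 = 199 kN.
Bearing: edge l_c = 13, r_n = 80.5 kN; interior l_c = 36, r_n = 148.6 kN; R_n = 80.5 + 4·148.6 = 674.9 kN → 506 kN.
Block shear: A_gv = 2640, A_nv = 1776, A_nt = 144 mm²; R_n = min(0.6F_uA_nv, 0.6F_yA_gv) + U_bs·F_u·A_nt = 520.1 kN → 390 kN.
Bolt shear governs: 199 kN.

199 kN (bolt shear governs)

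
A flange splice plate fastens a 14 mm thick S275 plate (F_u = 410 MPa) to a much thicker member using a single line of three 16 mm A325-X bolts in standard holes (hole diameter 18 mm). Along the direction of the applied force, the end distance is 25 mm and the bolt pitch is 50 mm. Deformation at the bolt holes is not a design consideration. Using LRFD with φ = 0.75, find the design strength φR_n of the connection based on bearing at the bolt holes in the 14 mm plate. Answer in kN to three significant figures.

Per bolt r_n = 1.5 l_c t F_u ≤ 3.0 d t F_u; upper limit = 3.0 × 16 × 14 × 410 / 1000 = 275.5 kN.
Edge bolt: l_c = 25 − 18/2 = 16 mm → 1.5 × 16 × 14 × 410 / 1000 = 137.8 → r_n = 137.8 kN.
Interior bolts: l_c = 50 − 18 = 32 mm → 1.5 × 32 × 14 × 410 / 1000 = 275.5 → r_n = 275.5 kN.
R_n = 1 × 137.8 + 2 × 275.5 = 688.8 kN.
Design strength φR_n = 0.75 × 688.8 = 517 kN.

517 kN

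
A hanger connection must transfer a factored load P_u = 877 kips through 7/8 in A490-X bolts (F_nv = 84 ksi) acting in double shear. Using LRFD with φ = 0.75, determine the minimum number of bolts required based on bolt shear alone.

A_b = π·0.875²/4 = 0.6013 in².
Per-bolt design strength φR_n = 0.75 × 84 × 0.6013 × 2 = 75.77 kips.
n ≥ 877 / 75.77 = 11.58 → use 12 bolts.

12 bolts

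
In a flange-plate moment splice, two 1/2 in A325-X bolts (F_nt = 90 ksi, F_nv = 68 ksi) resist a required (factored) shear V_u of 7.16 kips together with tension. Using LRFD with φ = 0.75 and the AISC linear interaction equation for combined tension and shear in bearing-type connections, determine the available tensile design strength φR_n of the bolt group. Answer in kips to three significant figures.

25 kips

A_b = π·0.5²/4 = 0.1963 in²; f_rv = 7.16 / (2 × 0.1963) = 18.23 ksi.
F'_nt = 1.3 F_nt − (F_nt / φF_nv) f_rv = 1.3·90 − (90/(0.75·68))·18.23 = 84.82 ksi, capped at F_nt → F'_nt = 84.82 ksi.
R_n = F'_nt · A_b · n = 84.82 × 0.1963 × 2 = 33.31 kips.
Design strength φR_n = 0.75 × 33.31 = 25 kips.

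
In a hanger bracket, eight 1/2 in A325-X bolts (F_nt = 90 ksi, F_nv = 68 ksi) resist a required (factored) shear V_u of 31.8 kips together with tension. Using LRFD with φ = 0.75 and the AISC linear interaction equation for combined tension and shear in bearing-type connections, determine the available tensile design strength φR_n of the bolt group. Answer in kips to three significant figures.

95.7 kips

A_b = π·0.5²/4 = 0.1963 in²; f_rv = 31.8 / (8 × 0.1963) = 20.24 ksi.
F'_nt = 1.3 F_nt − (F_nt / φF_nv) f_rv = 1.3·90 − (90/(0.75·68))·20.24 = 81.27 ksi, capped at F_nt → F'_nt = 81.27 ksi.
R_n = F'_nt · A_b · n = 81.27 × 0.1963 × 8 = 127.7 kips.
Design strength φR_n = 0.75 × 127.7 = 95.7 kips.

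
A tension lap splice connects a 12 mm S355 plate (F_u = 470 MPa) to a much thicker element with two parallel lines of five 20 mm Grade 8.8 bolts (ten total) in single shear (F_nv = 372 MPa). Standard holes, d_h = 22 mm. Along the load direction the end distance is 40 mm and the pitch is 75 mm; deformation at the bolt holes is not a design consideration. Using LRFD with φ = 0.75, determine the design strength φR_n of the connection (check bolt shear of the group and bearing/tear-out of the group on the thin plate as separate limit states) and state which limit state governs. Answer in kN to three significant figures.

877 kN (bolt shear governs)

Bolt shear: A_b = π·20²/4 = 314.2 mm²; R_n = 372 × 314.2 × 10 × 1 / 1000 = 1169 kN → 0.75 × 1169 = 877 kN.
Bearing (1.5 l_c t F_u ≤ 3.0 d t F_u): upper limit = 3.0·20·12·470 / 1000 = 338.4 kN.
  Edge l_c = 40 − 22/2 = 29 → r_n = 245.3 kN; interior l_c = 75 − 22 = 53 → r_n = 338.4 kN.
  R_n,bearing = 2·245.3 + 8·338.4 = 3198 kN → 0.75 × 3198 = 2400 kN.
Bolt shear governs: 877 kN.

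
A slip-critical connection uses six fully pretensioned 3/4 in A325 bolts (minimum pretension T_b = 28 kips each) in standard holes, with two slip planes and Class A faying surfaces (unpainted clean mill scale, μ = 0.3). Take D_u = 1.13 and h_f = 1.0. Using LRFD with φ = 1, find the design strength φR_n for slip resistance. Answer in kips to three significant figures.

R_n = μ · D_u · h_f · T_b · n_s · n_b = 0.3 × 1.13 × 1.0 × 28 × 2 × 6 = 113.9 kips.
Design strength φR_n = 1 × 113.9 = 114 kips.

114 kips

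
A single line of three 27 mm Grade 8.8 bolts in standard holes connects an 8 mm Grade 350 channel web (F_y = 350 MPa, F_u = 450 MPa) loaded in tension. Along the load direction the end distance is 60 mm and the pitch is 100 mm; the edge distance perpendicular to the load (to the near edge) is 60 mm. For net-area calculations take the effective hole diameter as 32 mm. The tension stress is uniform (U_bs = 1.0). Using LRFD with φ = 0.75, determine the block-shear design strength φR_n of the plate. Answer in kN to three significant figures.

Shear plane L_v = 60 + 2·100 = 260 mm; A_gv = 260 × 8 = 2080 mm².
A_nv = (260 − 2.5·32) × 8 = 1440 mm².
A_nt = (60 − 0.5·32) × 8 = 352 mm².
0.6 F_u A_nv = 388.8 kN; 0.6 F_y A_gv = 436.8 kN → shear rupture governs the shear term.
R_n = 388.8 + 1.0 × 450 × 352 / 1000 = 547.2 kN.
Design strength φR_n = 0.75 × 547.2 = 410 kN.

410 kN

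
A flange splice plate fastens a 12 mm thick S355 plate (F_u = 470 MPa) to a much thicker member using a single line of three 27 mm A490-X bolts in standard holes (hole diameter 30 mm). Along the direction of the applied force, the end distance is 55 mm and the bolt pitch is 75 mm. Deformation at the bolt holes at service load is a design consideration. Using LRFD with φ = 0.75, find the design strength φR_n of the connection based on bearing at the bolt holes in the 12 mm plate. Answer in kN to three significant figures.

660 kN

Per bolt r_n = 1.2 l_c t F_u ≤ 2.4 d t F_u; upper limit = 2.4 × 27 × 12 × 470 / 1000 = 365.5 kN.
Edge bolt: l_c = 55 − 30/2 = 40 mm → 1.2 × 40 × 12 × 470 / 1000 = 270.7 → r_n = 270.7 kN.
Interior bolts: l_c = 75 − 30 = 45 mm → 1.2 × 45 × 12 × 470 / 1000 = 304.6 → r_n = 304.6 kN.
R_n = 1 × 270.7 + 2 × 304.6 = 879.8 kN.
Design strength φR_n = 0.75 × 879.8 = 660 kN.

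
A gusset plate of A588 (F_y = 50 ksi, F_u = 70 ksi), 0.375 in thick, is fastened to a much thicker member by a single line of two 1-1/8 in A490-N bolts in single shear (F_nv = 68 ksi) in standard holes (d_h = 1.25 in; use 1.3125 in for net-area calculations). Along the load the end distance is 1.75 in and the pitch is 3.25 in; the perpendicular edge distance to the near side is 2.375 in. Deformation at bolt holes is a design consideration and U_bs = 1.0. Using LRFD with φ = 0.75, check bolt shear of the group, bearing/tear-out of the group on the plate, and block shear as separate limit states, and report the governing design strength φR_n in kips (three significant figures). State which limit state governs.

Bolt shear: A_b = π·1.125²/4 = 0.994 in²; R_n = 68 × 0.994 × 2 × 1 = 135.2 kips → 0.75 × 135.2 = 101 kips.
Bearing: edge l_c = 1.125, r_n = 35.44 kips; interior l_c = 2, r_n = 63 kips; R_n = 35.44 + 1·63 = 98.44 kips → 73.8 kips.
Block shear: A_gv = 1.875, A_nv = 1.137, A_nt = 0.6445 in²; R_n = min(0.6F_uA_nv, 0.6F_yA_gv) + U_bs·F_u·A_nt = 92.86 kips → 69.6 kips.
Block shear governs: 69.6 kips.

69.6 kips (block shear governs)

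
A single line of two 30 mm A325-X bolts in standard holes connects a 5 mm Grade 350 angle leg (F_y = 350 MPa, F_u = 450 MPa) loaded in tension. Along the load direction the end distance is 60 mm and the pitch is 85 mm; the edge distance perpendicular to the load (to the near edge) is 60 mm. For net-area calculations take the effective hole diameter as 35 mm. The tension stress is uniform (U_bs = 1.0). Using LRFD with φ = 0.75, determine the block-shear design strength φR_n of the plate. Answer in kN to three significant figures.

Shear plane L_v = 60 + 1·85 = 145 mm; A_gv = 145 × 5 = 725 mm².
A_nv = (145 − 1.5·35) × 5 = 462.5 mm².
A_nt = (60 − 0.5·35) × 5 = 212.5 mm².
0.6 F_u A_nv = 124.9 kN; 0.6 F_y A_gv = 152.2 kN → shear rupture governs the shear term.
R_n = 124.9 + 1.0 × 450 × 212.5 / 1000 = 220.5 kN.
Design strength φR_n = 0.75 × 220.5 = 165 kN.

165 kN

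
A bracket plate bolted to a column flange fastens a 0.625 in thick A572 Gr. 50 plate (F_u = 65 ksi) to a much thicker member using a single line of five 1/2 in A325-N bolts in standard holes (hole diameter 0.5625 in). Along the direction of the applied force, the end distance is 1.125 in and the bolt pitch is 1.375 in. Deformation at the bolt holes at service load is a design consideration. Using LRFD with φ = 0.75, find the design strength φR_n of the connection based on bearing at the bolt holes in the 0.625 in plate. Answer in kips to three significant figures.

150 kips

Per bolt r_n = 1.2 l_c t F_u ≤ 2.4 d t F_u; upper limit = 2.4 × 0.5 × 0.625 × 65 = 48.75 kips.
Edge bolt: l_c = 1.125 − 0.5625/2 = 0.8438 in → 1.2 × 0.8438 × 0.625 × 65 = 41.13 → r_n = 41.13 kips.
Interior bolts: l_c = 1.375 − 0.5625 = 0.8125 in → 1.2 × 0.8125 × 0.625 × 65 = 39.61 → r_n = 39.61 kips.
R_n = 1 × 41.13 + 4 × 39.61 = 199.6 kips.
Design strength φR_n = 0.75 × 199.6 = 150 kips.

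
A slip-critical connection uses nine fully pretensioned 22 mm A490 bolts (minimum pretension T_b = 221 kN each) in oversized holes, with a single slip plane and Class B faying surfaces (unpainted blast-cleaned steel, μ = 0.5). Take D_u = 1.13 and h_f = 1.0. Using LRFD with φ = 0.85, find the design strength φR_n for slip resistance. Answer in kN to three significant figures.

955 kN

R_n = μ · D_u · h_f · T_b · n_s · n_b = 0.5 × 1.13 × 1.0 × 221 × 1 × 9 = 1124 kN.
Design strength φR_n = 0.85 × 1124 = 955 kN.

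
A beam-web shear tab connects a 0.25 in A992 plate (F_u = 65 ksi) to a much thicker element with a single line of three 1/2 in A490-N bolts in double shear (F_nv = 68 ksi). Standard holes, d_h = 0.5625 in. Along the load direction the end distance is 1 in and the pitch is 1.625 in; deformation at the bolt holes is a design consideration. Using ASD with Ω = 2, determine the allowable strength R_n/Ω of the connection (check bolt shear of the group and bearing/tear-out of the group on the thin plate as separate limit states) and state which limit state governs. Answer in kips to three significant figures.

Bolt shear: A_b = π·0.5²/4 = 0.1963 in²; R_n = 68 × 0.1963 × 3 × 2 = 80.11 kips → 80.11 / 2 = 40.1 kips.
Bearing (1.2 l_c t F_u ≤ 2.4 d t F_u): upper limit = 2.4·0.5·0.25·65 = 19.5 kips.
  Edge l_c = 1 − 0.5625/2 = 0.7188 → r_n = 14.02 kips; interior l_c = 1.625 − 0.5625 = 1.062 → r_n = 19.5 kips.
  R_n,bearing = 1·14.02 + 2·19.5 = 53.02 kips → 53.02 / 2 = 26.5 kips.
Bearing governs: 26.5 kips.

26.5 kips (bearing governs)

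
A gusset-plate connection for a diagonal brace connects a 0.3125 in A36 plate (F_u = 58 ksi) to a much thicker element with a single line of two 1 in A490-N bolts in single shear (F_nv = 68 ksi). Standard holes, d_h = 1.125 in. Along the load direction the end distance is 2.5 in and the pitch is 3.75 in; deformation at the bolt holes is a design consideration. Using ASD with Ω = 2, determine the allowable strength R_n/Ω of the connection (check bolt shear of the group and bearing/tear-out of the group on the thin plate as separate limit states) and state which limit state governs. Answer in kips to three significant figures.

42.8 kips (bearing governs)

Bolt shear: A_b = π·1²/4 = 0.7854 in²; R_n = 68 × 0.7854 × 2 × 1 = 106.8 kips → 106.8 / 2 = 53.4 kips.
Bearing (1.2 l_c t F_u ≤ 2.4 d t F_u): upper limit = 2.4·1·0.3125·58 = 43.5 kips.
  Edge l_c = 2.5 − 1.125/2 = 1.938 → r_n = 42.14 kips; interior l_c = 3.75 − 1.125 = 2.625 → r_n = 43.5 kips.
  R_n,bearing = 1·42.14 + 1·43.5 = 85.64 kips → 85.64 / 2 = 42.8 kips.
Bearing governs: 42.8 kips.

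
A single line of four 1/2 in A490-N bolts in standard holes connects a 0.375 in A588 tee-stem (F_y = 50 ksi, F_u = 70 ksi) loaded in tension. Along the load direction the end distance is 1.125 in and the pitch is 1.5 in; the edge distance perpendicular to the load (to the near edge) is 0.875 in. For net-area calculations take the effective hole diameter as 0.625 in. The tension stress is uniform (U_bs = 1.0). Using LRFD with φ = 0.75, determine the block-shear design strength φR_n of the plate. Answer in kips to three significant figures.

Shear plane L_v = 1.125 + 3·1.5 = 5.625 in; A_gv = 5.625 × 0.375 = 2.109 in².
A_nv = (5.625 − 3.5·0.625) × 0.375 = 1.289 in².
A_nt = (0.875 − 0.5·0.625) × 0.375 = 0.2109 in².
0.6 F_u A_nv = 54.14 kips; 0.6 F_y A_gv = 63.28 kips → shear rupture governs the shear term.
R_n = 54.14 + 1.0 × 70 × 0.2109 = 68.91 kips.
Design strength φR_n = 0.75 × 68.91 = 51.7 kips.

51.7 kips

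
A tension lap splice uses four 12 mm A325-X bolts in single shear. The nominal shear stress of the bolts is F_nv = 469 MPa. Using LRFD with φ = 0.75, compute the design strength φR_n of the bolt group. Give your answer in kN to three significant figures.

159 kN

A_b = π × 12² / 4 = 113.1 mm².
R_n = F_nv · A_b · n · n_s = 469 × 113.1 × 4 × 1 / 1000 = 212.2 kN.
Design strength φR_n = 0.75 × 212.2 = 159 kN.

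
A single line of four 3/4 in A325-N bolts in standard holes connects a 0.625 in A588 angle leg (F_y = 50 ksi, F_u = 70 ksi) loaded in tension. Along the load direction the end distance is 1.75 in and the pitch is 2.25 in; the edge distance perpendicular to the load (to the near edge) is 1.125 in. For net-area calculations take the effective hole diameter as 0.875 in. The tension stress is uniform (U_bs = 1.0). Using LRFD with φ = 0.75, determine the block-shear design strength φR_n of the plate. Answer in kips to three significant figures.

130 kips

Shear plane L_v = 1.75 + 3·2.25 = 8.5 in; A_gv = 8.5 × 0.625 = 5.312 in².
A_nv = (8.5 − 3.5·0.875) × 0.625 = 3.398 in².
A_nt = (1.125 − 0.5·0.875) × 0.625 = 0.4297 in².
0.6 F_u A_nv = 142.7 kips; 0.6 F_y A_gv = 159.4 kips → shear rupture governs the shear term.
R_n = 142.7 + 1.0 × 70 × 0.4297 = 172.8 kips.
Design strength φR_n = 0.75 × 172.8 = 130 kips.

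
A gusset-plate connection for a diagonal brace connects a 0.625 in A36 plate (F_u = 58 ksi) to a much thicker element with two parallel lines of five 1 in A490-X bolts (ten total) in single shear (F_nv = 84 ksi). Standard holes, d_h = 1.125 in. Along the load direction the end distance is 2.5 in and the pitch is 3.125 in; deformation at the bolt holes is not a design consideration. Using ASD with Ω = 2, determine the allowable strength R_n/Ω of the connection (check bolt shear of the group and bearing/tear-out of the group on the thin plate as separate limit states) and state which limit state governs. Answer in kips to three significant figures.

330 kips (bolt shear governs)

Bolt shear: A_b = π·1²/4 = 0.7854 in²; R_n = 84 × 0.7854 × 10 × 1 = 659.7 kips → 659.7 / 2 = 330 kips.
Bearing (1.5 l_c t F_u ≤ 3.0 d t F_u): upper limit = 3.0·1·0.625·58 = 108.8 kips.
  Edge l_c = 2.5 − 1.125/2 = 1.938 → r_n = 105.4 kips; interior l_c = 3.125 − 1.125 = 2 → r_n = 108.8 kips.
  R_n,bearing = 2·105.4 + 8·108.8 = 1081 kips → 1081 / 2 = 540 kips.
Bolt shear governs: 330 kips.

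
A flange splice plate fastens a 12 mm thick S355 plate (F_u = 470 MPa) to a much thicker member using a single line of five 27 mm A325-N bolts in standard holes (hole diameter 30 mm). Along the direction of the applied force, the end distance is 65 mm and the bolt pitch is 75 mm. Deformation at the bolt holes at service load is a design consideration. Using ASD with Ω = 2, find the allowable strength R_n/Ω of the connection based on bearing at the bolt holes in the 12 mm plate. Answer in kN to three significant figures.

778 kN

Per bolt r_n = 1.2 l_c t F_u ≤ 2.4 d t F_u; upper limit = 2.4 × 27 × 12 × 470 / 1000 = 365.5 kN.
Edge bolt: l_c = 65 − 30/2 = 50 mm → 1.2 × 50 × 12 × 470 / 1000 = 338.4 → r_n = 338.4 kN.
Interior bolts: l_c = 75 − 30 = 45 mm → 1.2 × 45 × 12 × 470 / 1000 = 304.6 → r_n = 304.6 kN.
R_n = 1 × 338.4 + 4 × 304.6 = 1557 kN.
Allowable strength R_n/Ω = 1557 / 2 = 778 kN.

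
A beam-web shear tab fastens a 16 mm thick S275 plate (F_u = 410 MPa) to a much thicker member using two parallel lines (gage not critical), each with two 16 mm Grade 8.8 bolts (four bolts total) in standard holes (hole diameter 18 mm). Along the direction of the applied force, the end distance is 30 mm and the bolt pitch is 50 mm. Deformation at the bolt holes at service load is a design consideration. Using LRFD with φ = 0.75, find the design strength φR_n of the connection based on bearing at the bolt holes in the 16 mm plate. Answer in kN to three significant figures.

Per bolt r_n = 1.2 l_c t F_u ≤ 2.4 d t F_u; upper limit = 2.4 × 16 × 16 × 410 / 1000 = 251.9 kN.
Edge bolt: l_c = 30 − 18/2 = 21 mm → 1.2 × 21 × 16 × 410 / 1000 = 165.3 → r_n = 165.3 kN.
Interior bolts: l_c = 50 − 18 = 32 mm → 1.2 × 32 × 16 × 410 / 1000 = 251.9 → r_n = 251.9 kN.
R_n = 2 × 165.3 + 2 × 251.9 = 834.4 kN.
Design strength φR_n = 0.75 × 834.4 = 626 kN.

626 kN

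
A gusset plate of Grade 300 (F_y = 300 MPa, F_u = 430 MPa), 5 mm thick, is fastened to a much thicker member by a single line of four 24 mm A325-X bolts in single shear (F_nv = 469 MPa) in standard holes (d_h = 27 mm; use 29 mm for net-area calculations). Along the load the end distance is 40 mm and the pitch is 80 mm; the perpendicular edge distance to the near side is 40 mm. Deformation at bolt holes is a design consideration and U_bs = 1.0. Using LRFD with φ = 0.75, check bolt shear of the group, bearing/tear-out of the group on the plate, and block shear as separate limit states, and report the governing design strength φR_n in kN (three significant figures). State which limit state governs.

Bolt shear: A_b = π·24²/4 = 452.4 mm²; R_n = 469 × 452.4 × 4 × 1 / 1000 = 848.7 kN → 0.75 × 848.7 = 637 kN.
Bearing: edge l_c = 26.5, r_n = 68.37 kN; interior l_c = 53, r_n = 123.8 kN; R_n = 68.37 + 3·123.8 = 439.9 kN → 330 kN.
Block shear: A_gv = 1400, A_nv = 892.5, A_nt = 127.5 mm²; R_n = min(0.6F_uA_nv, 0.6F_yA_gv) + U_bs·F_u·A_nt = 285.1 kN → 214 kN.
Block shear governs: 214 kN.

214 kN (block shear governs)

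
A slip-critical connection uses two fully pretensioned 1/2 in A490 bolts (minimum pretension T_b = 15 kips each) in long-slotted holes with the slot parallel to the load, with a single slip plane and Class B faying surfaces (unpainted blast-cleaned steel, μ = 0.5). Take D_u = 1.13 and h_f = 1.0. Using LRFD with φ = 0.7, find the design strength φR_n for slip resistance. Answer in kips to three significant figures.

R_n = μ · D_u · h_f · T_b · n_s · n_b = 0.5 × 1.13 × 1.0 × 15 × 1 × 2 = 16.95 kips.
Design strength φR_n = 0.7 × 16.95 = 11.9 kips.

11.9 kips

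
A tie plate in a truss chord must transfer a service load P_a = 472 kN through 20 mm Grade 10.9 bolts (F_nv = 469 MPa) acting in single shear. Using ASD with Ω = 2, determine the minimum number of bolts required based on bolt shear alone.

A_b = π·20²/4 = 314.2 mm².
Per-bolt allowable strength R_n/Ω = 469 × 314.2 × 1 / 1000 / 2 = 73.67 kN.
n ≥ 472 / 73.67 = 6.407 → use 7 bolts.

7 bolts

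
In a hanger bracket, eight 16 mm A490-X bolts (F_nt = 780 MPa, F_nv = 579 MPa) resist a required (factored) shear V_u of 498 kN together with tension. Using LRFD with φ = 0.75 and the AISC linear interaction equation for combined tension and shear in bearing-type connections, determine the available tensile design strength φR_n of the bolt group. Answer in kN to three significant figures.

552 kN

A_b = π·16²/4 = 201.1 mm²; f_rv = 498 × 1000 / (8 × 201.1) = 309.6 MPa.
F'_nt = 1.3 F_nt − (F_nt / φF_nv) f_rv = 1.3·780 − (780/(0.75·579))·309.6 = 457.9 MPa, capped at F_nt → F'_nt = 457.9 MPa.
R_n = F'_nt · A_b · n = 457.9 × 201.1 × 8 / 1000 = 736.5 kN.
Design strength φR_n = 0.75 × 736.5 = 552 kN.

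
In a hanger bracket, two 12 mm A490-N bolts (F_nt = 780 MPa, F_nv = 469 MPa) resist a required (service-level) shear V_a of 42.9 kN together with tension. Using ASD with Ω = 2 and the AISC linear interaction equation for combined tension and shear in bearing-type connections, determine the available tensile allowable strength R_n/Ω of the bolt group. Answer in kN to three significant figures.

43.3 kN

A_b = π·12²/4 = 113.1 mm²; f_rv = 42.9 × 1000 / (2 × 113.1) = 189.7 MPa.
F'_nt = 1.3 F_nt − (Ω F_nt / F_nv) f_rv = 1.3·780 − (2·780/469)·189.7 = 383.1 MPa, capped at F_nt → F'_nt = 383.1 MPa.
R_n = F'_nt · A_b · n = 383.1 × 113.1 × 2 / 1000 = 86.67 kN.
Allowable strength R_n/Ω = 86.67 / 2 = 43.3 kN.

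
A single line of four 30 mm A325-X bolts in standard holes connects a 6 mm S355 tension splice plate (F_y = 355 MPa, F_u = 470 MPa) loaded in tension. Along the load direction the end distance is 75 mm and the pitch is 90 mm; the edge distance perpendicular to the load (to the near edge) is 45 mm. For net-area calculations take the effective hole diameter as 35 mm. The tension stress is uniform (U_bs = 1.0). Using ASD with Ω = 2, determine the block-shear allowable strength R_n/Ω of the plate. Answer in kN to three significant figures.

227 kN

Shear plane L_v = 75 + 3·90 = 345 mm; A_gv = 345 × 6 = 2070 mm².
A_nv = (345 − 3.5·35) × 6 = 1335 mm².
A_nt = (45 − 0.5·35) × 6 = 165 mm².
0.6 F_u A_nv = 376.5 kN; 0.6 F_y A_gv = 440.9 kN → shear rupture governs the shear term.
R_n = 376.5 + 1.0 × 470 × 165 / 1000 = 454 kN.
Allowable strength R_n/Ω = 454 / 2 = 227 kN.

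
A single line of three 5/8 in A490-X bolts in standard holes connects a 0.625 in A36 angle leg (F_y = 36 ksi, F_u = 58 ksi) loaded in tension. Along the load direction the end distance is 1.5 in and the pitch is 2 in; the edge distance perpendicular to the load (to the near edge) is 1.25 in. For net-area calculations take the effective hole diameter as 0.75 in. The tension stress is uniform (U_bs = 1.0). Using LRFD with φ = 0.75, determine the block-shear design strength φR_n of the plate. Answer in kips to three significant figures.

Shear plane L_v = 1.5 + 2·2 = 5.5 in; A_gv = 5.5 × 0.625 = 3.438 in².
A_nv = (5.5 − 2.5·0.75) × 0.625 = 2.266 in².
A_nt = (1.25 − 0.5·0.75) × 0.625 = 0.5469 in².
0.6 F_u A_nv = 78.84 kips; 0.6 F_y A_gv = 74.25 kips → shear yielding governs the shear term.
R_n = 74.25 + 1.0 × 58 × 0.5469 = 106 kips.
Design strength φR_n = 0.75 × 106 = 79.5 kips.

79.5 kips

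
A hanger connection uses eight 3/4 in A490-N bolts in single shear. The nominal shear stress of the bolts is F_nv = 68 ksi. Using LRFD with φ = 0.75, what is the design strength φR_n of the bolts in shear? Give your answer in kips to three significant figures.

A_b = π × 0.75² / 4 = 0.4418 in².
R_n = F_nv · A_b · n · n_s = 68 × 0.4418 × 8 × 1 = 240.3 kips.
Design strength φR_n = 0.75 × 240.3 = 180 kips.

180 kips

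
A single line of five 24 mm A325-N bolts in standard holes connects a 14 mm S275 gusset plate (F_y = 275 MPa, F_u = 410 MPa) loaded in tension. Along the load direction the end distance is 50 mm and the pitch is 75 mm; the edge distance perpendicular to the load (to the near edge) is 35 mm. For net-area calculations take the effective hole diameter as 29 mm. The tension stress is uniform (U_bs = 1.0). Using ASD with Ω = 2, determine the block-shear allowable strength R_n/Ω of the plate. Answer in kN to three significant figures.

Shear plane L_v = 50 + 4·75 = 350 mm; A_gv = 350 × 14 = 4900 mm².
A_nv = (350 − 4.5·29) × 14 = 3073 mm².
A_nt = (35 − 0.5·29) × 14 = 287 mm².
0.6 F_u A_nv = 756 kN; 0.6 F_y A_gv = 808.5 kN → shear rupture governs the shear term.
R_n = 756 + 1.0 × 410 × 287 / 1000 = 873.6 kN.
Allowable strength R_n/Ω = 873.6 / 2 = 437 kN.

437 kN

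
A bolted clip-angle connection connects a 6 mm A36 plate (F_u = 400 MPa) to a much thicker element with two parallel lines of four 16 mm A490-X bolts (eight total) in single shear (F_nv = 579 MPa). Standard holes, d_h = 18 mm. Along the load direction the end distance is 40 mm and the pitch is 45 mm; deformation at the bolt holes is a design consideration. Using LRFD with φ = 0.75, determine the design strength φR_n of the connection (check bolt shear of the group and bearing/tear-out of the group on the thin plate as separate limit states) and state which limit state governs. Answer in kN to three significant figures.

Bolt shear: A_b = π·16²/4 = 201.1 mm²; R_n = 579 × 201.1 × 8 × 1 / 1000 = 931.3 kN → 0.75 × 931.3 = 698 kN.
Bearing (1.2 l_c t F_u ≤ 2.4 d t F_u): upper limit = 2.4·16·6·400 / 1000 = 92.16 kN.
  Edge l_c = 40 − 18/2 = 31 → r_n = 89.28 kN; interior l_c = 45 − 18 = 27 → r_n = 77.76 kN.
  R_n,bearing = 2·89.28 + 6·77.76 = 645.1 kN → 0.75 × 645.1 = 484 kN.
Bearing governs: 484 kN.

484 kN (bearing governs)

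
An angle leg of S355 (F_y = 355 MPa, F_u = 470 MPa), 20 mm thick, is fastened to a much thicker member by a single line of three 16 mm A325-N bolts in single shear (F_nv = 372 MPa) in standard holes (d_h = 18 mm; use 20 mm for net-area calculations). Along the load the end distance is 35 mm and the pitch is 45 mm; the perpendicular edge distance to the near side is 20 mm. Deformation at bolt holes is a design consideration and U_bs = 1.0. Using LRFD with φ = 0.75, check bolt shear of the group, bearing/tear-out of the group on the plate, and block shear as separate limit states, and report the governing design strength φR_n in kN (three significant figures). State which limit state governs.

Bolt shear: A_b = π·16²/4 = 201.1 mm²; R_n = 372 × 201.1 × 3 × 1 / 1000 = 224.4 kN → 0.75 × 224.4 = 168 kN.
Bearing: edge l_c = 26, r_n = 293.3 kN; interior l_c = 27, r_n = 304.6 kN; R_n = 293.3 + 2·304.6 = 902.4 kN → 677 kN.
Block shear: A_gv = 2500, A_nv = 1500, A_nt = 200 mm²; R_n = min(0.6F_uA_nv, 0.6F_yA_gv) + U_bs·F_u·A_nt = 517 kN → 388 kN.
Bolt shear governs: 168 kN.

168 kN (bolt shear governs)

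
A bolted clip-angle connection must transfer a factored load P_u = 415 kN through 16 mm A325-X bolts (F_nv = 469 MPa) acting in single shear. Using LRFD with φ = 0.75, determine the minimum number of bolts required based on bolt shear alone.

6 bolts

A_b = π·16²/4 = 201.1 mm².
Per-bolt design strength φR_n = 0.75 × 469 × 201.1 × 1 / 1000 = 70.72 kN.
n ≥ 415 / 70.72 = 5.868 → use 6 bolts.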